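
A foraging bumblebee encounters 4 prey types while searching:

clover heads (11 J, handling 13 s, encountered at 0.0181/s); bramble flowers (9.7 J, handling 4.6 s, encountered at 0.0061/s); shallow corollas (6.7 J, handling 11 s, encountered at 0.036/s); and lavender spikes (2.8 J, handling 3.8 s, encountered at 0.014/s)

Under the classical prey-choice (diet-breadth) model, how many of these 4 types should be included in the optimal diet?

Profitabilities (E/h, J/s): bramble flowers 2.11, clover heads 0.846, lavender spikes 0.737, shallow corollas 0.609. Add prey in this order while the next type's profitability exceeds the intake rate on those already taken.
Rate on top 1: 0.05756. clover heads: 0.846 > 0.05756 → include.
Rate on top 2: 0.2044. lavender spikes: 0.737 > 0.2044 → include.
Rate on top 3: 0.2259. shallow corollas: 0.609 > 0.2259 → include.
Optimal diet: bramble flowers, clover heads, lavender spikes, shallow corollas — 4 of 4 types.

4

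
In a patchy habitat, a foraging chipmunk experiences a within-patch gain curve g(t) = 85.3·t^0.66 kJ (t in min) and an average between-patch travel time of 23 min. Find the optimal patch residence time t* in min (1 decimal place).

44.6 min

By the marginal value theorem, leave when the instantaneous gain rate g'(t) equals the habitat-wide average g(t)/(T + t).
g'(t) = 0.66·85.3·t^-0.34. Setting 0.66·85.3·t^-0.34 = 85.3·t^0.66/(23+t) gives 0.66(23+t) = t, so 0.34·t = 0.66×23.
t* = 0.66×23/0.34 = 44.65 min.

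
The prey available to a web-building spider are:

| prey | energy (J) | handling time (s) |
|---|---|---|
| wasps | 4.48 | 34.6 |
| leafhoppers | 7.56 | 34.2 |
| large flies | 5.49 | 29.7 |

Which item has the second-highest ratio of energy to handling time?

Profitability E/h (J/s): wasps = 4.48/34.6 = 0.129, leafhoppers = 7.56/34.2 = 0.221, large flies = 5.49/29.7 = 0.185.
Ranked: leafhoppers > large flies > wasps.

large flies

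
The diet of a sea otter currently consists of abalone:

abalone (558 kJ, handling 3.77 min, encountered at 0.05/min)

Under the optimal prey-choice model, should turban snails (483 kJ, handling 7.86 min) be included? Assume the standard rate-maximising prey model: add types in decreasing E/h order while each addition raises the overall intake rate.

Yes

On abalone alone, R = ΣλE/(1+Σλh) = 27.9/1.188 = 23.47 kJ/min.
turban snails: E/h = 483/7.86 = 61.45 kJ/min.
Since 61.45 > R, including turban snails increases the long-run rate.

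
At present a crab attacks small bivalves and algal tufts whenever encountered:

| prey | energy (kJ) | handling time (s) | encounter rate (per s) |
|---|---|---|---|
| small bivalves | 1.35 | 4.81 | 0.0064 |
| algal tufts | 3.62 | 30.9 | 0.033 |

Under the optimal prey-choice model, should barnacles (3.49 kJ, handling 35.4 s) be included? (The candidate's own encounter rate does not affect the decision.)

On small bivalves and algal tufts alone, R = ΣλE/(1+Σλh) = 0.1281/2.05 = 0.06247 kJ/s.
barnacles: E/h = 3.49/35.4 = 0.09859 kJ/s.
Since 0.09859 > R, including barnacles increases the long-run rate.

Yes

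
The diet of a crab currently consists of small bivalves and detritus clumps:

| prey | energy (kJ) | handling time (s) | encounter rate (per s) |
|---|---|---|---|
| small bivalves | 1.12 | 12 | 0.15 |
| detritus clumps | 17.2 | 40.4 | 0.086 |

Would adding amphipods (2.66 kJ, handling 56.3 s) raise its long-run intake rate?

No

On small bivalves and detritus clumps alone, R = ΣλE/(1+Σλh) = 1.647/6.274 = 0.2625 kJ/s.
amphipods: E/h = 2.66/56.3 = 0.04725 kJ/s.
Since 0.04725 < R, time spent handling amphipods is better spent searching.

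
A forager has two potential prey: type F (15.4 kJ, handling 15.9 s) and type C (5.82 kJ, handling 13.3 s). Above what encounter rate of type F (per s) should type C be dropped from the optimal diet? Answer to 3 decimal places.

0.052 per s

The zero-one rule: include type C iff E₂/h₂ > λE₁/(1+λh₁). Equality gives the switch point.
λE₁h₂ = E₂ + λE₂h₁ ⇒ λ = E₂/(E₁h₂ − E₂h₁) = 5.82/(204.8 − 92.54) = 0.05183 per s.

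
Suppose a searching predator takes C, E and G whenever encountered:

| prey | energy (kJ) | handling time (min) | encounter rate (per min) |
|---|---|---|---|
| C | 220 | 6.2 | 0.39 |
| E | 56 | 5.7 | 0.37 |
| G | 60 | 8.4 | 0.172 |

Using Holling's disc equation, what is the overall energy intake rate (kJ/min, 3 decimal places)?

16.759 kJ/min

R = Σλ_iE_i / (1 + Σλ_ih_i)
Numerator: 0.39×220 + 0.37×56 + 0.172×60 = 116.8
Denominator: 1 + 0.39×6.2 + 0.37×5.7 + 0.172×8.4 = 6.972
R = 116.8/6.972 = 16.76 kJ/min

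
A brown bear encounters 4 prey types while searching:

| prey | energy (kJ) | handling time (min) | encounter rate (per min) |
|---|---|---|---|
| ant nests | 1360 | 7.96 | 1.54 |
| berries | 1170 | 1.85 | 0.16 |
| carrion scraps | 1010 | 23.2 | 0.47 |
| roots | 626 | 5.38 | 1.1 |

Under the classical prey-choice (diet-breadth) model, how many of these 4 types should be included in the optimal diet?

2

E/h in descending order: berries 632, ant nests 171, roots 116, carrion scraps 43.5 kJ/min. The optimal diet is the largest prefix of this list for which every included type satisfies E_i/h_i > R on the types above it.
Rate on top 1: 144.4. ant nests: 171 > 144.4 → include.
Rate on top 2: 168.3. roots: 116 < 168.3 → exclude; stop.
Optimal diet: berries, ant nests — 2 of 4 types.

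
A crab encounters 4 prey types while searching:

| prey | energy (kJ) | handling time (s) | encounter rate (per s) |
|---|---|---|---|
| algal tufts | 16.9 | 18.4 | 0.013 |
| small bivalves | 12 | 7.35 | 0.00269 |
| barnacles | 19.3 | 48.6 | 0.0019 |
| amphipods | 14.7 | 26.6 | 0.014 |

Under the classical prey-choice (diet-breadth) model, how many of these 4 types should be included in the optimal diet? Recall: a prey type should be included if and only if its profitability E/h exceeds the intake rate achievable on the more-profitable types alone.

Profitabilities (E/h, kJ/s): small bivalves 1.63, algal tufts 0.918, amphipods 0.553, barnacles 0.397. Add prey in this order while the next type's profitability exceeds the intake rate on those already taken.
Rate on top 1: 0.03165. algal tufts: 0.918 > 0.03165 → include.
Rate on top 2: 0.2001. amphipods: 0.553 > 0.2001 → include.
Rate on top 3: 0.2806. barnacles: 0.397 > 0.2806 → include.
Optimal diet: small bivalves, algal tufts, amphipods, barnacles — 4 of 4 types.

4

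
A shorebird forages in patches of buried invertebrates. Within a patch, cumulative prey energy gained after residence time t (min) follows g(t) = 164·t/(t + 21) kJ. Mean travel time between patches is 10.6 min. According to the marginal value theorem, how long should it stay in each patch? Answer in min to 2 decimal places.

By the marginal value theorem, leave when the instantaneous gain rate g'(t) equals the habitat-wide average g(t)/(T + t).
g'(t) = 164·21/(t + 21)². Setting 164·21/(t+21)² = 164t/[(t+21)(10.6+t)] gives 21(10.6+t) = t(t+21), so t² = 21×10.6 = 222.6.
t* = √222.6 = 14.92 min.

14.92 min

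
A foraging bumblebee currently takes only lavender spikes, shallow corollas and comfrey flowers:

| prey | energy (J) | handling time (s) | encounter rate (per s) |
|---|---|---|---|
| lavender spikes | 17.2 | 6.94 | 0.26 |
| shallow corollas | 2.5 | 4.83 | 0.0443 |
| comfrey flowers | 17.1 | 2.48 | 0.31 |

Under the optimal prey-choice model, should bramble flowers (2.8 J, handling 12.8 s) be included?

On lavender spikes, shallow corollas and comfrey flowers alone, R = ΣλE/(1+Σλh) = 9.884/3.787 = 2.61 J/s.
bramble flowers: E/h = 2.8/12.8 = 0.2187 J/s.
0.2187 < 2.61, so adding bramble flowers would lower the average — exclude it.

No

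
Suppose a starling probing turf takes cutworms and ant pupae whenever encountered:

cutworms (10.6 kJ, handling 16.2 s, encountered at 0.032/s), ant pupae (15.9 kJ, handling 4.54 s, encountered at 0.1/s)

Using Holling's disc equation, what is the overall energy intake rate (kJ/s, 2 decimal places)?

0.98 kJ/s

R = (0.032×10.6 + 0.1×15.9) / (1 + 0.032×16.2 + 0.1×4.54) = 1.929/1.972 = 0.9781 kJ/s.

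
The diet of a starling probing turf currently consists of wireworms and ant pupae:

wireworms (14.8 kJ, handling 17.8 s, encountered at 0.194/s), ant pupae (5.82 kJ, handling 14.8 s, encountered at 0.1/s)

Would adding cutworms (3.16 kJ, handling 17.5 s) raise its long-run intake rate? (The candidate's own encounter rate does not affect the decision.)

No

On wireworms and ant pupae alone, R = ΣλE/(1+Σλh) = 3.453/5.933 = 0.582 kJ/s.
cutworms: E/h = 3.16/17.5 = 0.1806 kJ/s.
Since 0.1806 < R, time spent handling cutworms is better spent searching.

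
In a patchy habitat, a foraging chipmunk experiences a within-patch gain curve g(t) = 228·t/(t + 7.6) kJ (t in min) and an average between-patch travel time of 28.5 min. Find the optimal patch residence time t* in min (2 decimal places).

Maximise g(t)/(T+t): set derivative to zero → g'(t)(T+t) = g(t).
g'(t) = 228·7.6/(t + 7.6)². Setting 228·7.6/(t+7.6)² = 228t/[(t+7.6)(28.5+t)] gives 7.6(28.5+t) = t(t+7.6), so t² = 7.6×28.5 = 216.6.
t* = √216.6 = 14.72 min.

14.72 min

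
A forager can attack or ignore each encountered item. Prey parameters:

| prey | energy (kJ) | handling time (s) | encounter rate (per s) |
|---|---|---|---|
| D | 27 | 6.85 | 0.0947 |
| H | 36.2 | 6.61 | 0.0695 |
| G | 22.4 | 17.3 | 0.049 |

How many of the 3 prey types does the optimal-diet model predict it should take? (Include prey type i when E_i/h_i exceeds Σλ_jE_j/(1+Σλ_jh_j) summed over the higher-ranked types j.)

2

Profitabilities (E/h, kJ/s): H 5.48, D 3.94, G 1.29. Add prey in this order while the next type's profitability exceeds the intake rate on those already taken.
Rate on top 1: 1.724. D: 3.94 > 1.724 → include.
Rate on top 2: 2.406. G: 1.29 < 2.406 → exclude; stop.
Optimal diet: H, D — 2 of 3 types.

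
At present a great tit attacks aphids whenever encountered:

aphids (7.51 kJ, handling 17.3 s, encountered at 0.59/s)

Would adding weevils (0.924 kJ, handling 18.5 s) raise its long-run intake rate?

No

Intake rate on the current diet: R = (0.59×7.51) / (1 + 0.59×17.3) = 4.431/11.21 = 0.3954 kJ/s.
weevils: E/h = 0.924/18.5 = 0.04995 kJ/s.
Since 0.04995 < R, time spent handling weevils is better spent searching.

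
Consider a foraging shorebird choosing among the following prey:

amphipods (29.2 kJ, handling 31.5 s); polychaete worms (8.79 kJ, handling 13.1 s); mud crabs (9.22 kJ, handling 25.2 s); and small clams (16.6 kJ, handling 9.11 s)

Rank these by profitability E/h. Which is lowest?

In descending order of E/h:
small clams: 16.6/9.11 = 1.82 kJ/s
amphipods: 29.2/31.5 = 0.927 kJ/s
polychaete worms: 8.79/13.1 = 0.671 kJ/s
mud crabs: 9.22/25.2 = 0.366 kJ/s

mud crabs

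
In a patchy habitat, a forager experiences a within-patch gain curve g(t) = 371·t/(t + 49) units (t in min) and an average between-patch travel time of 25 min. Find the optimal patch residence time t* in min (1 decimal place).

Maximise g(t)/(T+t): set derivative to zero → g'(t)(T+t) = g(t).
g'(t) = 371·49/(t + 49)². Setting 371·49/(t+49)² = 371t/[(t+49)(25+t)] gives 49(25+t) = t(t+49), so t² = 49×25 = 1225.
t* = √1225 = 35 min.

35.0 min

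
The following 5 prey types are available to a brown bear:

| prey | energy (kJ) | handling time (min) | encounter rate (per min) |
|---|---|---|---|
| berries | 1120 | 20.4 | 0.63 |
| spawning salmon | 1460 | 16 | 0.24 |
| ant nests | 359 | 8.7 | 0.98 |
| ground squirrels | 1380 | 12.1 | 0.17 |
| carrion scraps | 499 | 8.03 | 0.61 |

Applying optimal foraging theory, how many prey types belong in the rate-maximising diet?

2

Profitabilities (E/h, kJ/min): ground squirrels 114, spawning salmon 91.2, carrion scraps 62.1, berries 54.9, ant nests 41.3. Add prey in this order while the next type's profitability exceeds the intake rate on those already taken.
Rate on top 1: 76.74. spawning salmon: 91.2 > 76.74 → include.
Rate on top 2: 84.82. carrion scraps: 62.1 < 84.82 → exclude; stop.
Optimal diet: ground squirrels, spawning salmon — 2 of 5 types.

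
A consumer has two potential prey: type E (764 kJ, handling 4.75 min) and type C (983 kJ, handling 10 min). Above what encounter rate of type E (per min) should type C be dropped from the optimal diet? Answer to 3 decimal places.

0.331 per min

At the threshold, the rate on type E alone equals the profitability of type C: λ·764/(1 + λ·4.75) = 983/10 = 98.3.
Rearranging, λ(764 − 98.3×4.75) = 98.3, so λ = 98.3/297.1 = 0.3309 per min.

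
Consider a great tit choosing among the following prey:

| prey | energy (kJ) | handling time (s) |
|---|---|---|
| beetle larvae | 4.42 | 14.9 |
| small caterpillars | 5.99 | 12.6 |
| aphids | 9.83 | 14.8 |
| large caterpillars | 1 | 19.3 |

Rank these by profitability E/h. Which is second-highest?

Profitability E/h (kJ/s): beetle larvae = 4.42/14.9 = 0.297, small caterpillars = 5.99/12.6 = 0.475, aphids = 9.83/14.8 = 0.664, large caterpillars = 1/19.3 = 0.0518.
Ranked: aphids > small caterpillars > beetle larvae > large caterpillars.

small caterpillars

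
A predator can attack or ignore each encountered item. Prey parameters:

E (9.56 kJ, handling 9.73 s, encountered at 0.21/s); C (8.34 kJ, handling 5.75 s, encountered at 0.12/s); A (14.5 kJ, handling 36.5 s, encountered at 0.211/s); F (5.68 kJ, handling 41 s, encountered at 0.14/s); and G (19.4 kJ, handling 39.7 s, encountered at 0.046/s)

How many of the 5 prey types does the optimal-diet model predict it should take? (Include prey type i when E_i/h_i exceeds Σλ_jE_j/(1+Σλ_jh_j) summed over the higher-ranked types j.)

2

Rank by E/h (kJ/s): C 1.45, E 0.983, G 0.489, A 0.397, F 0.139. Include each in turn until the next type's E/h falls below the running intake rate.
Rate on top 1: 0.5922. E: 0.983 > 0.5922 → include.
Rate on top 2: 0.8058. G: 0.489 < 0.8058 → exclude; stop.
Optimal diet: C, E — 2 of 5 types.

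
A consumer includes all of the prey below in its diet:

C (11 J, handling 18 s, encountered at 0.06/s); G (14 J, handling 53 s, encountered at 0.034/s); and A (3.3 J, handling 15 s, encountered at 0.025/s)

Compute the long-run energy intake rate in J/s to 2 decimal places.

Energy encountered per unit search time: 0.06×11 + 0.034×14 + 0.025×3.3 = 1.218 J/s.
Handling time per unit search time: 0.06×18 + 0.034×53 + 0.025×15 = 3.257.
Rate = 1.218/(1 + 3.257) = 0.2862 J/s.

0.29 J/s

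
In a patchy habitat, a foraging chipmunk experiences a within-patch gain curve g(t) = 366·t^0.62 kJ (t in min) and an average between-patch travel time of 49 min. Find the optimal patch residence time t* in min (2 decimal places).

Optimal t* satisfies g'(t*) = g(t*)/(T + t*).
g'(t) = 0.62·366·t^-0.38. Setting 0.62·366·t^-0.38 = 366·t^0.62/(49+t) gives 0.62(49+t) = t, so 0.38·t = 0.62×49.
t* = 0.62×49/0.38 = 79.95 min.

79.95 min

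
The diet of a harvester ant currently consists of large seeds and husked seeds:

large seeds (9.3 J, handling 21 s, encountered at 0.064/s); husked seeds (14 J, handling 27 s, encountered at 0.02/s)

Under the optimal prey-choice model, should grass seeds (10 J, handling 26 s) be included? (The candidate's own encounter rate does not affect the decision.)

Yes

On large seeds and husked seeds alone, R = ΣλE/(1+Σλh) = 0.8752/2.884 = 0.3035 J/s.
Profitability of grass seeds: 10/26 = 0.3846 J/s.
Since 0.3846 > R, including grass seeds increases the long-run rate.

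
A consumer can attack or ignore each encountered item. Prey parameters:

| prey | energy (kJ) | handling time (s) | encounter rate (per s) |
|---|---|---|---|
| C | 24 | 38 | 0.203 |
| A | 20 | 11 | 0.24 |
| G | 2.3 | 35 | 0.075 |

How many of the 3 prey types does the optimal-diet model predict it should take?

E/h in descending order: A 1.82, C 0.632, G 0.0657 kJ/s. The optimal diet is the largest prefix of this list for which every included type satisfies E_i/h_i > R on the types above it.
Rate on top 1: 1.319. C: 0.632 < 1.319 → exclude; stop.
Optimal diet: A — 1 of 3 types.

1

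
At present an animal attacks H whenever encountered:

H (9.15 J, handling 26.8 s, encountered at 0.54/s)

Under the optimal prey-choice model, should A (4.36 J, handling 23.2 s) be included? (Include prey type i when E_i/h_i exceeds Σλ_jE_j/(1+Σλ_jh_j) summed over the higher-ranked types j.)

Intake rate on the current diet: R = (0.54×9.15) / (1 + 0.54×26.8) = 4.941/15.47 = 0.3194 J/s.
Profitability of A: 4.36/23.2 = 0.1879 J/s.
0.1879 < 0.3194, so adding A would lower the average — exclude it.

No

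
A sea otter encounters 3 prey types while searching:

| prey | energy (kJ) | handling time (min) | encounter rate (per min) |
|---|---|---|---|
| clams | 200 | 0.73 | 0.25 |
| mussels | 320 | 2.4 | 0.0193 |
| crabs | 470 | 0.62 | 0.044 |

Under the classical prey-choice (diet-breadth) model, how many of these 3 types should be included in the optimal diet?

3

Rank by E/h (kJ/min): crabs 758, clams 274, mussels 133. Include each in turn until the next type's E/h falls below the running intake rate.
Rate on top 1: 20.13. clams: 274 > 20.13 → include.
Rate on top 2: 58.42. mussels: 133 > 58.42 → include.
Optimal diet: crabs, clams, mussels — 3 of 3 types.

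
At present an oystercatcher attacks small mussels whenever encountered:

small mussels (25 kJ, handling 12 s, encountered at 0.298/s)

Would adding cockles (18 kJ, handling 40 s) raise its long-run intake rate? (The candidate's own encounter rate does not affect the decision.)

No

Intake rate on the current diet: R = (0.298×25) / (1 + 0.298×12) = 7.45/4.576 = 1.628 kJ/s.
Profitability of cockles: 18/40 = 0.45 kJ/s.
Since 0.45 < R, time spent handling cockles is better spent searching.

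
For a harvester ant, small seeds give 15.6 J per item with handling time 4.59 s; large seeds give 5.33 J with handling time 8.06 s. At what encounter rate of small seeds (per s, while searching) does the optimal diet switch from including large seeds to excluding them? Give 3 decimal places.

0.053 per s

Drop large seeds once their profitability E₂/h₂ falls below the rate achievable on small seeds alone: E₂/h₂ = λE₁/(1 + λh₁).
Solve for λ: λE₁h₂ = E₂(1 + λh₁) → λ(E₁h₂ − E₂h₁) = E₂ → λ = E₂/(E₁h₂ − E₂h₁).
λ = 5.33/(15.6×8.06 − 5.33×4.59) = 5.33/101.3 = 0.05263 per s.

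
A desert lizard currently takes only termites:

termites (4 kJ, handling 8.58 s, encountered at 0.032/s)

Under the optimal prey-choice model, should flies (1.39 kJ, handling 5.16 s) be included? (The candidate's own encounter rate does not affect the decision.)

Current rate: (0.032×4)/(1 + 0.032×8.58) = 0.1004 kJ/s.
Profitability of flies: 1.39/5.16 = 0.2694 kJ/s.
Since 0.2694 > R, including flies increases the long-run rate.

Yes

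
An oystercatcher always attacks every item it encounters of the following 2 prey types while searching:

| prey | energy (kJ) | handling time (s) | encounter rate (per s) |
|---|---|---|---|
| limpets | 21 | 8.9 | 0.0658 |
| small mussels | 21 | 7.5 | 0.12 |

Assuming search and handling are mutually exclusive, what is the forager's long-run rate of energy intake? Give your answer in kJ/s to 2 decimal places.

1.57 kJ/s

Energy encountered per unit search time: 0.0658×21 + 0.12×21 = 3.902 kJ/s.
Handling time per unit search time: 0.0658×8.9 + 0.12×7.5 = 1.486.
Rate = 3.902/(1 + 1.486) = 1.57 kJ/s.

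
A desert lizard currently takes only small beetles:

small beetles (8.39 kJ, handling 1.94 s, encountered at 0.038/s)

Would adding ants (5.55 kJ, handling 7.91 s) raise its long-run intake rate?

Yes

On small beetles alone, R = ΣλE/(1+Σλh) = 0.3188/1.074 = 0.2969 kJ/s.
ants: E/h = 5.55/7.91 = 0.7016 kJ/s.
Since 0.7016 > R, including ants increases the long-run rate.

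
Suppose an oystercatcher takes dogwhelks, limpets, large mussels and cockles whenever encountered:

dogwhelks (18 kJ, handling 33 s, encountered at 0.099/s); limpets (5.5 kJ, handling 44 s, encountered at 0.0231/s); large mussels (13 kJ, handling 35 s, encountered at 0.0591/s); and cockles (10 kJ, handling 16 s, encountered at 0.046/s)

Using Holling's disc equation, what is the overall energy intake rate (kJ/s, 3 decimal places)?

Energy encountered per unit search time: 0.099×18 + 0.0231×5.5 + 0.0591×13 + 0.046×10 = 3.137 kJ/s.
Handling time per unit search time: 0.099×33 + 0.0231×44 + 0.0591×35 + 0.046×16 = 7.088.
Rate = 3.137/(1 + 7.088) = 0.3879 kJ/s.

0.388 kJ/s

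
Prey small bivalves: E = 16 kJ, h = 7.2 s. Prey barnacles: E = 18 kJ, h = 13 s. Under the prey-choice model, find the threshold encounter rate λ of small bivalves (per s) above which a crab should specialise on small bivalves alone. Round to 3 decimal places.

At the threshold, the rate on small bivalves alone equals the profitability of barnacles: λ·16/(1 + λ·7.2) = 18/13 = 1.385.
Rearranging, λ(16 − 1.385×7.2) = 1.385, so λ = 1.385/6.031 = 0.2296 per s.

0.230 per s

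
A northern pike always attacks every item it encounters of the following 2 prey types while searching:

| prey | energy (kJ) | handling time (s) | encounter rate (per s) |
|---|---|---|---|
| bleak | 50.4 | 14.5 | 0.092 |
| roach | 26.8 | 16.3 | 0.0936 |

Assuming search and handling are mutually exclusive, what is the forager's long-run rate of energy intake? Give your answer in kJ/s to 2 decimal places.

R = (0.092×50.4 + 0.0936×26.8) / (1 + 0.092×14.5 + 0.0936×16.3) = 7.145/3.86 = 1.851 kJ/s.

1.85 kJ/s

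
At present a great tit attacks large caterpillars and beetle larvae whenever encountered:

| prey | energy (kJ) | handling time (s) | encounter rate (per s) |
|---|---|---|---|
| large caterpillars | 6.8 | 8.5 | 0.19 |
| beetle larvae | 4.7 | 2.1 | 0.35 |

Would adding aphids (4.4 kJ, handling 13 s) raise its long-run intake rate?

On large caterpillars and beetle larvae alone, R = ΣλE/(1+Σλh) = 2.937/3.35 = 0.8767 kJ/s.
Profitability of aphids: 4.4/13 = 0.3385 kJ/s.
0.3385 < 0.8767, so adding aphids would lower the average — exclude it.

No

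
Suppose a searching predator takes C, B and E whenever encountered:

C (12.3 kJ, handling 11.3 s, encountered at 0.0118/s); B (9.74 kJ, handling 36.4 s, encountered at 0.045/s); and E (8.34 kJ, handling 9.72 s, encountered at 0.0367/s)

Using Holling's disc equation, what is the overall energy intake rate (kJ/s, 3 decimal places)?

0.284 kJ/s

R = (0.0118×12.3 + 0.045×9.74 + 0.0367×8.34) / (1 + 0.0118×11.3 + 0.045×36.4 + 0.0367×9.72) = 0.8895/3.128 = 0.2844 kJ/s.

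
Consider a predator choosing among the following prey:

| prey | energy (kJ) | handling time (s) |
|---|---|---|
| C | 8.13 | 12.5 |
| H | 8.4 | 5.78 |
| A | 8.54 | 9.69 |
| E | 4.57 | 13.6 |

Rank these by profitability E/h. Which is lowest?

E

In descending order of E/h:
H: 8.4/5.78 = 1.45 kJ/s
A: 8.54/9.69 = 0.881 kJ/s
C: 8.13/12.5 = 0.65 kJ/s
E: 4.57/13.6 = 0.336 kJ/s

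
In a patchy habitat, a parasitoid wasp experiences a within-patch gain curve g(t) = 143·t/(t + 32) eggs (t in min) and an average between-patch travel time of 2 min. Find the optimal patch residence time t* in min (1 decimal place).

8.0 min

By the marginal value theorem, leave when the instantaneous gain rate g'(t) equals the habitat-wide average g(t)/(T + t).
g'(t) = 143·32/(t + 32)². Setting 143·32/(t+32)² = 143t/[(t+32)(2+t)] gives 32(2+t) = t(t+32), so t² = 32×2 = 64.
t* = √64 = 8 min.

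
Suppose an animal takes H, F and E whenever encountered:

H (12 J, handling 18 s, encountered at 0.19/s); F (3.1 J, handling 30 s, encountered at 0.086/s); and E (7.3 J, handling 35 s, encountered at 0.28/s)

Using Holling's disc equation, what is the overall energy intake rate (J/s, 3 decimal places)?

0.273 J/s

R = (0.19×12 + 0.086×3.1 + 0.28×7.3) / (1 + 0.19×18 + 0.086×30 + 0.28×35) = 4.591/16.8 = 0.2732 J/s.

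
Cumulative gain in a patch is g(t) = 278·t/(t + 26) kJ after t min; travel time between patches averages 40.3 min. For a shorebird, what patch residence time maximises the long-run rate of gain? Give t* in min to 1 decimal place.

32.4 min

Optimal t* satisfies g'(t*) = g(t*)/(T + t*).
g'(t) = 278·26/(t + 26)². Setting 278·26/(t+26)² = 278t/[(t+26)(40.3+t)] gives 26(40.3+t) = t(t+26), so t² = 26×40.3 = 1048.
t* = √1048 = 32.37 min.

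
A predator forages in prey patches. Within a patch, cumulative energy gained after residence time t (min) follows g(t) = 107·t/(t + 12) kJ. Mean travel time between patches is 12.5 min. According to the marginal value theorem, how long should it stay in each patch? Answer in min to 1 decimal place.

Optimal t* satisfies g'(t*) = g(t*)/(T + t*).
g'(t) = 107·12/(t + 12)². Setting 107·12/(t+12)² = 107t/[(t+12)(12.5+t)] gives 12(12.5+t) = t(t+12), so t² = 12×12.5 = 150.
t* = √150 = 12.25 min.

12.2 min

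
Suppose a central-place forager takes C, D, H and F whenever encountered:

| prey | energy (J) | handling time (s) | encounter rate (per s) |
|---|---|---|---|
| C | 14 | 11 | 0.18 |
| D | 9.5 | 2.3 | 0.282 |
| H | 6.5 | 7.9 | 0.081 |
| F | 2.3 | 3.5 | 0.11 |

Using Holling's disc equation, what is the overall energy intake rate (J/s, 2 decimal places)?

1.28 J/s

R = Σλ_iE_i / (1 + Σλ_ih_i)
Numerator: 0.18×14 + 0.282×9.5 + 0.081×6.5 + 0.11×2.3 = 5.978
Denominator: 1 + 0.18×11 + 0.282×2.3 + 0.081×7.9 + 0.11×3.5 = 4.653
R = 5.978/4.653 = 1.285 J/s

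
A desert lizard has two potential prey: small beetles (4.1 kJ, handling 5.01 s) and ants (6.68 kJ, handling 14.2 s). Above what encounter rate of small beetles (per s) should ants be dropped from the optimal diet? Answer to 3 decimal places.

Drop ants once their profitability E₂/h₂ falls below the rate achievable on small beetles alone: E₂/h₂ = λE₁/(1 + λh₁).
Solve for λ: λE₁h₂ = E₂(1 + λh₁) → λ(E₁h₂ − E₂h₁) = E₂ → λ = E₂/(E₁h₂ − E₂h₁).
λ = 6.68/(4.1×14.2 − 6.68×5.01) = 6.68/24.75 = 0.2699 per s.

0.270 per s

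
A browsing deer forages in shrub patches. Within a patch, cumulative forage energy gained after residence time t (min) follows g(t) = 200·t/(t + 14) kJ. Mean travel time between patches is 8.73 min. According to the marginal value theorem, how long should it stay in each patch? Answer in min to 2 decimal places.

11.06 min

Optimal t* satisfies g'(t*) = g(t*)/(T + t*).
g'(t) = 200·14/(t + 14)². Setting 200·14/(t+14)² = 200t/[(t+14)(8.73+t)] gives 14(8.73+t) = t(t+14), so t² = 14×8.73 = 122.2.
t* = √122.2 = 11.06 min.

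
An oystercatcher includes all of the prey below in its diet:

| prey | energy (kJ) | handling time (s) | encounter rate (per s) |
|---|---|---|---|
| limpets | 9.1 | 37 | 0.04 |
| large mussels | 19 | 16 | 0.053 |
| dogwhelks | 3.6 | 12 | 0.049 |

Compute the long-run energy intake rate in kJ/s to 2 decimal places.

0.40 kJ/s

R = (0.04×9.1 + 0.053×19 + 0.049×3.6) / (1 + 0.04×37 + 0.053×16 + 0.049×12) = 1.547/3.916 = 0.3951 kJ/s.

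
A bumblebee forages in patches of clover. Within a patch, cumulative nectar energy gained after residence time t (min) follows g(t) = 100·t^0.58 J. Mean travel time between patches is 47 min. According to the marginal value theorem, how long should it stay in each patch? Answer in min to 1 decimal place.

By the marginal value theorem, leave when the instantaneous gain rate g'(t) equals the habitat-wide average g(t)/(T + t).
g'(t) = 0.58·100·t^-0.42. Setting 0.58·100·t^-0.42 = 100·t^0.58/(47+t) gives 0.58(47+t) = t, so 0.42·t = 0.58×47.
t* = 0.58×47/0.42 = 64.9 min.

64.9 min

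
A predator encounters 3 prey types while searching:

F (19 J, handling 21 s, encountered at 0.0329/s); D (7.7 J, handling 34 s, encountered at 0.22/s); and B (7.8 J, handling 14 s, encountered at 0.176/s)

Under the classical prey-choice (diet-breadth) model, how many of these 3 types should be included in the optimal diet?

2

Rank by E/h (J/s): F 0.905, B 0.557, D 0.226. Include each in turn until the next type's E/h falls below the running intake rate.
Rate on top 1: 0.3697. B: 0.557 > 0.3697 → include.
Rate on top 2: 0.4809. D: 0.226 < 0.4809 → exclude; stop.
Optimal diet: F, B — 2 of 3 types.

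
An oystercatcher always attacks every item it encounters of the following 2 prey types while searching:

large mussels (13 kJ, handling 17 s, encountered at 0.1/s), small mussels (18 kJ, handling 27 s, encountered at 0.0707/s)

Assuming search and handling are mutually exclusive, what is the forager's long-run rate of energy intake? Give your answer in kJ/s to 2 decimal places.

Energy encountered per unit search time: 0.1×13 + 0.0707×18 = 2.573 kJ/s.
Handling time per unit search time: 0.1×17 + 0.0707×27 = 3.609.
Rate = 2.573/(1 + 3.609) = 0.5582 kJ/s.

0.56 kJ/s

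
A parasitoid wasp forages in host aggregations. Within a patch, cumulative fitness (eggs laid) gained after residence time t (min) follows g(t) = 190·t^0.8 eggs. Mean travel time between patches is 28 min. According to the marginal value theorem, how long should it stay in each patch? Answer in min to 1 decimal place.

Optimal t* satisfies g'(t*) = g(t*)/(T + t*).
g'(t) = 0.8·190·t^-0.2. Setting 0.8·190·t^-0.2 = 190·t^0.8/(28+t) gives 0.8(28+t) = t, so 0.20·t = 0.8×28.
t* = 0.8×28/0.20 = 112 min.

112.0 min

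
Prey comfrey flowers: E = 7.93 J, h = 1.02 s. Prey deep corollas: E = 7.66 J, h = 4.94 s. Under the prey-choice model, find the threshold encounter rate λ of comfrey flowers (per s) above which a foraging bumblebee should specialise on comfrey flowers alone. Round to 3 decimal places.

0.244 per s

Drop deep corollas once their profitability E₂/h₂ falls below the rate achievable on comfrey flowers alone: E₂/h₂ = λE₁/(1 + λh₁).
Solve for λ: λE₁h₂ = E₂(1 + λh₁) → λ(E₁h₂ − E₂h₁) = E₂ → λ = E₂/(E₁h₂ − E₂h₁).
λ = 7.66/(7.93×4.94 − 7.66×1.02) = 7.66/31.36 = 0.2443 per s.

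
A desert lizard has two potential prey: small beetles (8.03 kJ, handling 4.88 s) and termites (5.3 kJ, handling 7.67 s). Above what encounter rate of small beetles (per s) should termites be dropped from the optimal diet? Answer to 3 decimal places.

0.148 per s

At the threshold, the rate on small beetles alone equals the profitability of termites: λ·8.03/(1 + λ·4.88) = 5.3/7.67 = 0.691.
Rearranging, λ(8.03 − 0.691×4.88) = 0.691, so λ = 0.691/4.658 = 0.1484 per s.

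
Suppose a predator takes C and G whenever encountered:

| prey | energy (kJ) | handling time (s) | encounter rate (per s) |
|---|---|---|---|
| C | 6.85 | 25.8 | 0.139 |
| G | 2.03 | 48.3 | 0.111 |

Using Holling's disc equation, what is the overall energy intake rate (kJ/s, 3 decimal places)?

0.118 kJ/s

R = Σλ_iE_i / (1 + Σλ_ih_i)
Numerator: 0.139×6.85 + 0.111×2.03 = 1.177
Denominator: 1 + 0.139×25.8 + 0.111×48.3 = 9.947
R = 1.177/9.947 = 0.1184 kJ/s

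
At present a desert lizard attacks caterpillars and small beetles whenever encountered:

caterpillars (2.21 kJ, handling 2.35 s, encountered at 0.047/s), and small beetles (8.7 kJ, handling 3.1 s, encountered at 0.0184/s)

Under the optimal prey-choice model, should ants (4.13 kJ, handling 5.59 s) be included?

Yes

On caterpillars and small beetles alone, R = ΣλE/(1+Σλh) = 0.2639/1.167 = 0.2261 kJ/s.
Profitability of ants: 4.13/5.59 = 0.7388 kJ/s.
Since 0.7388 > R, including ants increases the long-run rate.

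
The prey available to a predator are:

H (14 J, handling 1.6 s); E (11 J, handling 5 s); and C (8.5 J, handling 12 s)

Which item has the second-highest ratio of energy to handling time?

E

Profitability E/h (J/s): H = 14/1.6 = 8.75, E = 11/5 = 2.2, C = 8.5/12 = 0.708.
Ranked: H > E > C.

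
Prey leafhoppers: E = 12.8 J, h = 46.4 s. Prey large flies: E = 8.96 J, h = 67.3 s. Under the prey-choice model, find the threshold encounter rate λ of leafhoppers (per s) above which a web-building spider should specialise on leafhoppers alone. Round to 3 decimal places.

0.020 per s

The zero-one rule: include large flies iff E₂/h₂ > λE₁/(1+λh₁). Equality gives the switch point.
λE₁h₂ = E₂ + λE₂h₁ ⇒ λ = E₂/(E₁h₂ − E₂h₁) = 8.96/(861.4 − 415.7) = 0.0201 per s.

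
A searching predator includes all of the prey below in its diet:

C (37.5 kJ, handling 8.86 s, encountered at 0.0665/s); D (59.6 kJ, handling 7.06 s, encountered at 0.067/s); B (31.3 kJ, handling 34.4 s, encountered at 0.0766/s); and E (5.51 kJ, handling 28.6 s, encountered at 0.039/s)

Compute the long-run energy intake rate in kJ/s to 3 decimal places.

R = (0.0665×37.5 + 0.067×59.6 + 0.0766×31.3 + 0.039×5.51) / (1 + 0.0665×8.86 + 0.067×7.06 + 0.0766×34.4 + 0.039×28.6) = 9.099/5.813 = 1.565 kJ/s.

1.565 kJ/s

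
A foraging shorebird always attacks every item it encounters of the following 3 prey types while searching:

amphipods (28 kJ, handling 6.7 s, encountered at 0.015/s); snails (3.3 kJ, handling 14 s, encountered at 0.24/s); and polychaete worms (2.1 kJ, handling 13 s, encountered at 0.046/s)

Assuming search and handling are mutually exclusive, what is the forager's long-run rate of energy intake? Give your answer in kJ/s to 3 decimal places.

0.259 kJ/s

R = Σλ_iE_i / (1 + Σλ_ih_i)
Numerator: 0.015×28 + 0.24×3.3 + 0.046×2.1 = 1.309
Denominator: 1 + 0.015×6.7 + 0.24×14 + 0.046×13 = 5.058
R = 1.309/5.058 = 0.2587 kJ/s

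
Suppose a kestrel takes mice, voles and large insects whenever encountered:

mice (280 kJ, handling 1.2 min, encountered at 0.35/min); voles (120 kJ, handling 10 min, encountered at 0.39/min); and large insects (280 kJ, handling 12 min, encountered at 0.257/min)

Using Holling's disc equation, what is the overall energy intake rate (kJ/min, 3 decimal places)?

25.792 kJ/min

R = (0.35×280 + 0.39×120 + 0.257×280) / (1 + 0.35×1.2 + 0.39×10 + 0.257×12) = 216.8/8.404 = 25.79 kJ/min.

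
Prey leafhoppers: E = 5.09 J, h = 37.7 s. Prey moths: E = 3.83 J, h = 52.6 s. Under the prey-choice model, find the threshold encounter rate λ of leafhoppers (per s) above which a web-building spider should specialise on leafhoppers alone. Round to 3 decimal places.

At the threshold, the rate on leafhoppers alone equals the profitability of moths: λ·5.09/(1 + λ·37.7) = 3.83/52.6 = 0.07281.
Rearranging, λ(5.09 − 0.07281×37.7) = 0.07281, so λ = 0.07281/2.345 = 0.03105 per s.

0.031 per s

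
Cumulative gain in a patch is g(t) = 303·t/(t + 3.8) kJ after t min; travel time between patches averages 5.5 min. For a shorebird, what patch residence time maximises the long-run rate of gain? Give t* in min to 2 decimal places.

4.57 min

Maximise g(t)/(T+t): set derivative to zero → g'(t)(T+t) = g(t).
g'(t) = 303·3.8/(t + 3.8)². Setting 303·3.8/(t+3.8)² = 303t/[(t+3.8)(5.5+t)] gives 3.8(5.5+t) = t(t+3.8), so t² = 3.8×5.5 = 20.9.
t* = √20.9 = 4.572 min.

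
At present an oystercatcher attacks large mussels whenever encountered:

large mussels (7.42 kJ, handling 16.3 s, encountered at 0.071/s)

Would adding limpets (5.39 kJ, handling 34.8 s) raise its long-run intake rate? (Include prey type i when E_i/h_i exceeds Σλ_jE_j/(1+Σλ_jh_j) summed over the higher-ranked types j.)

Current rate: (0.071×7.42)/(1 + 0.071×16.3) = 0.2442 kJ/s.
Profitability of limpets: 5.39/34.8 = 0.1549 kJ/s.
0.1549 < 0.2442, so adding limpets would lower the average — exclude it.

No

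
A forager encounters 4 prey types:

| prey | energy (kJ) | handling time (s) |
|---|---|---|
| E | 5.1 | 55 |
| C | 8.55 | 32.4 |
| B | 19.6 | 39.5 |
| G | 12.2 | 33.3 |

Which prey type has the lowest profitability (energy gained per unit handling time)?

E

In descending order of E/h:
B: 19.6/39.5 = 0.496 kJ/s
G: 12.2/33.3 = 0.366 kJ/s
C: 8.55/32.4 = 0.264 kJ/s
E: 5.1/55 = 0.0927 kJ/s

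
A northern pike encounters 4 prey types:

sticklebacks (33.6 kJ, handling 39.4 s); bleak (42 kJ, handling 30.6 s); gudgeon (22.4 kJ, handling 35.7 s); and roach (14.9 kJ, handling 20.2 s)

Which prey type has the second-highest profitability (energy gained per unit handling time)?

sticklebacks

In descending order of E/h:
bleak: 42/30.6 = 1.37 kJ/s
sticklebacks: 33.6/39.4 = 0.853 kJ/s
roach: 14.9/20.2 = 0.738 kJ/s
gudgeon: 22.4/35.7 = 0.627 kJ/s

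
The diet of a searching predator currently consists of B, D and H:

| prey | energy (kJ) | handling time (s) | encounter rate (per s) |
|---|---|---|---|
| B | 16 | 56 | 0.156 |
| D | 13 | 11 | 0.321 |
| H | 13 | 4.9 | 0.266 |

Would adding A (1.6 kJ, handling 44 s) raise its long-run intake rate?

No

Current rate: (0.156×16 + 0.321×13 + 0.266×13)/(1 + 0.156×56 + 0.321×11 + 0.266×4.9) = 0.695 kJ/s.
Profitability of A: 1.6/44 = 0.03636 kJ/s.
0.03636 < 0.695, so adding A would lower the average — exclude it.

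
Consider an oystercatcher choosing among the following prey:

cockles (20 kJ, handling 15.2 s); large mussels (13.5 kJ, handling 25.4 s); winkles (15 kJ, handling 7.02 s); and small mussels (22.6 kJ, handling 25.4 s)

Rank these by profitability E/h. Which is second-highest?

cockles

Profitability E/h (kJ/s): cockles = 20/15.2 = 1.32, large mussels = 13.5/25.4 = 0.531, winkles = 15/7.02 = 2.14, small mussels = 22.6/25.4 = 0.89.
Ranked: winkles > cockles > small mussels > large mussels.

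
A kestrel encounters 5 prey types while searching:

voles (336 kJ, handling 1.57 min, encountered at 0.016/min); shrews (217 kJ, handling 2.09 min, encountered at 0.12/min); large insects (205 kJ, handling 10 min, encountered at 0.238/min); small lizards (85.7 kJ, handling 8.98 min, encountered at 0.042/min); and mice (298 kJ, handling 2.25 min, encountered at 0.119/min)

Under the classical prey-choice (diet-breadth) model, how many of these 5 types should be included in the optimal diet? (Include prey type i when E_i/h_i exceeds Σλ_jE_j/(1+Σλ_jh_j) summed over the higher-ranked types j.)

E/h in descending order: voles 214, mice 132, shrews 104, large insects 20.5, small lizards 9.54 kJ/min. The optimal diet is the largest prefix of this list for which every included type satisfies E_i/h_i > R on the types above it.
Rate on top 1: 5.244. mice: 132 > 5.244 → include.
Rate on top 2: 31.59. shrews: 104 > 31.59 → include.
Rate on top 3: 43.32. large insects: 20.5 < 43.32 → exclude; stop.
Optimal diet: voles, mice, shrews — 3 of 5 types.

3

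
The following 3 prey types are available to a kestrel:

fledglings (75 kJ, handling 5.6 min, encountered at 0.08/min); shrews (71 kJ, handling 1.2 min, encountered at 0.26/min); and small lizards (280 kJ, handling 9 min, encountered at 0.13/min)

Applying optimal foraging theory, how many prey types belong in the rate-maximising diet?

2

Profitabilities (E/h, kJ/min): shrews 59.2, small lizards 31.1, fledglings 13.4. Add prey in this order while the next type's profitability exceeds the intake rate on those already taken.
Rate on top 1: 14.07. small lizards: 31.1 > 14.07 → include.
Rate on top 2: 22.1. fledglings: 13.4 < 22.1 → exclude; stop.
Optimal diet: shrews, small lizards — 2 of 3 types.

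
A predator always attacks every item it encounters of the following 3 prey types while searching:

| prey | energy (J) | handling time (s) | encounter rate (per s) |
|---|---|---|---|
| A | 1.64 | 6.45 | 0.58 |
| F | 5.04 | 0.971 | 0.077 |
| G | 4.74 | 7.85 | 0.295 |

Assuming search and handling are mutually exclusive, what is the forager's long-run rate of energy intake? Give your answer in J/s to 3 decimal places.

R = Σλ_iE_i / (1 + Σλ_ih_i)
Numerator: 0.58×1.64 + 0.077×5.04 + 0.295×4.74 = 2.738
Denominator: 1 + 0.58×6.45 + 0.077×0.971 + 0.295×7.85 = 7.132
R = 2.738/7.132 = 0.3839 J/s

0.384 J/s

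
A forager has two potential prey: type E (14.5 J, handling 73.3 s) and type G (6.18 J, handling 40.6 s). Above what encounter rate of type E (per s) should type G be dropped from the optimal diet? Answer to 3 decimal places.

At the threshold, the rate on type E alone equals the profitability of type G: λ·14.5/(1 + λ·73.3) = 6.18/40.6 = 0.1522.
Rearranging, λ(14.5 − 0.1522×73.3) = 0.1522, so λ = 0.1522/3.343 = 0.04554 per s.

0.046 per s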